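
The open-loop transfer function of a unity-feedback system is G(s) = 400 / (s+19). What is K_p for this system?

400/19

The open loop has no poles at the origin → type 0 system.
K_p = lim_{s→0} G(s) = 400 / (19) = 400/19.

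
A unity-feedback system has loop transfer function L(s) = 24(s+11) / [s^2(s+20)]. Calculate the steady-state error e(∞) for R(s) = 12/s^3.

Two free integrators in L(s): this is a type 2 system.
K_a = lim_{s→0} s^2·L(s) = 24·11 / (20) = 13.2.
r(t) = 6t^2 gives R(s) = 12/s^3.
e_ss = 12/K_a = 12/13.2 = 10/11.

10/11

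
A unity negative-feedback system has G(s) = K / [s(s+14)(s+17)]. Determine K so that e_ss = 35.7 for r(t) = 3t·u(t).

20

System type = 1 (one pole at s=0).
K_v = lim_{s→0} s·G(s) = K / (14·17) = (1/238)·K.
e_ss = 3/K_v = 35.7 ⇒ K_v = 10/119 ⇒ K = (10/119)/(1/238) = 20.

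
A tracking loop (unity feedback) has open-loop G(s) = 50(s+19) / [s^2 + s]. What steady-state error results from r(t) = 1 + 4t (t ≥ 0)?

Factoring s from the denominator leaves a polynomial with constant term 1, so the system is type 1. Treating each term separately:
  • 1: tracked with zero error.
  • 4t: e_ss = 4/K_v with K_v=950 → 2/475.
Total e_ss = 2/475.

2/475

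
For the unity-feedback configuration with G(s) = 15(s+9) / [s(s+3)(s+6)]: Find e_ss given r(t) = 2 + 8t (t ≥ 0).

System type = 1 (one pole at s=0). By superposition:
  • 2: tracked with zero error.
  • 8t: e_ss = 8/K_v with K_v=7.5 → 16/15.
Total e_ss = 16/15.

16/15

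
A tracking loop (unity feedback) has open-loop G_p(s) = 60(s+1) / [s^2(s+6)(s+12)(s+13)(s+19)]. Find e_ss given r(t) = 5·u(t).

System type = 2 (two poles at s=0).
A type-2 system has K_p = ∞, so it tracks a step input with zero steady-state error.

0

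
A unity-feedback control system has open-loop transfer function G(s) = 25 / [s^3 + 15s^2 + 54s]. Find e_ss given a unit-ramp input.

2.16

Lowest-order denominator term is 54s, so the open loop has 1 pole at the origin → type 1 system.
K_v = lim_{s→0} s·G(s) = 25 / 54 = 25/54.
e_ss = 1/K_v = 1/(25/54) = 2.16.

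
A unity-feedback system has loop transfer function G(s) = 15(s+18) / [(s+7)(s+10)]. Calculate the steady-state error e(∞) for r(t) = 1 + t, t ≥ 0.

The open loop has no poles at the origin → type 0 system. Taking each input component in turn:
  • 1: e_ss = 1/(1+K_p) with K_p=27/7 → 7/34.
  • t: a type-0 system cannot track it, e_ss → ∞.
The unbounded component dominates.

infinity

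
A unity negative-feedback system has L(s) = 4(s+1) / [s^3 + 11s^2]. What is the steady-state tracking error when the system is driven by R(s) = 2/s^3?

Lowest-order denominator term is 11s^2, so the open loop has 2 poles at the origin → type 2 system.
K_a = lim_{s→0} s^2·L(s) = 4·1 / 11 = 4/11.
r(t) = t^2 gives R(s) = 2/s^3.
e_ss = 2/K_a = 2/(4/11) = 5.5.

5.5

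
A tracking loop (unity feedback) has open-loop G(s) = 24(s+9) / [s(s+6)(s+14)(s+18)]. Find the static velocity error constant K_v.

G(s) has one factor of s in the denominator, so the system is type 1.
K_v = lim_{s→0} s·G(s) = 24·9 / (6·14·18) = 1/7.

1/7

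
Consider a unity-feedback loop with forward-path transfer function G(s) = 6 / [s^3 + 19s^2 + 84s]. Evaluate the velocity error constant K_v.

Lowest-order denominator term is 84s, so the open loop has 1 pole at the origin → type 1 system.
K_v = lim_{s→0} s·G(s) = 6 / 84 = 1/14.

1/14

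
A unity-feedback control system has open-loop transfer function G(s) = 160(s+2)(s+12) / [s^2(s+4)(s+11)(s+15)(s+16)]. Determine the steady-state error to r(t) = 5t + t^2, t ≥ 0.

5.5

The open loop has two poles at the origin → type 2 system. By superposition:
  • 5t: tracked with zero error.
  • t^2: e_ss = 2/K_a with K_a=4/11 → 5.5.
Total e_ss = 5.5.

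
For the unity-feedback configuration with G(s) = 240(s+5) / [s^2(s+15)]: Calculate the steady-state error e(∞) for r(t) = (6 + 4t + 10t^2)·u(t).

The open loop has two poles at the origin → type 2 system. Taking each input component in turn:
  • 6: tracked with zero error.
  • 4t: tracked with zero error.
  • 10t^2: e_ss = 20/K_a with K_a=80 → 0.25.
Total e_ss = 0.25.

0.25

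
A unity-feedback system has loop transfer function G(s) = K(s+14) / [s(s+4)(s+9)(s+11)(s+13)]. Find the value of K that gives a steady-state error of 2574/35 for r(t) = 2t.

10

G(s) has one factor of s in the denominator, so the system is type 1.
K_v = lim_{s→0} s·G(s) = K·14 / (4·9·11·13) = (7/2574)·K.
e_ss = 2/K_v = 2574/35 ⇒ K_v = 35/1287 ⇒ K = (35/1287)/(7/2574) = 10.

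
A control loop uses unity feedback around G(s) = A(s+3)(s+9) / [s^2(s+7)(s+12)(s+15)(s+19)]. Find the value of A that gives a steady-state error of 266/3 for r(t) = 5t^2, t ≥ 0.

100

System type = 2 (two poles at s=0).
K_a = lim_{s→0} s^2·G(s) = A·3·9 / (7·12·15·19) = (3/2660)·A.
e_ss = 10/K_a = 266/3 ⇒ K_a = 15/133 ⇒ A = (15/133)/(3/2660) = 100.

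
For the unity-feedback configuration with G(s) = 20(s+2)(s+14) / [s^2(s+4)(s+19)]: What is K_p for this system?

infinity

K_p = lim_{s→0} G(s); with 2 poles at the origin the limit diverges, so K_p = ∞.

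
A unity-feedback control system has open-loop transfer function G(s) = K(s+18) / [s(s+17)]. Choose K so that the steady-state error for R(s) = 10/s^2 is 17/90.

System type = 1 (one pole at s=0).
K_v = lim_{s→0} s·G(s) = K·18 / (17) = (18/17)·K.
e_ss = 10/K_v = 17/90 ⇒ K_v = 900/17 ⇒ K = (900/17)/(18/17) = 50.

50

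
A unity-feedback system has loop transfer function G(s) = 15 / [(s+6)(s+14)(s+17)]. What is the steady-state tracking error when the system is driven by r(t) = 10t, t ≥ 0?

infinity

G(s) has no factors of s in the denominator, so the system is type 0.
For a type-0 system K_v = 0, so e_ss to a ramp input is unbounded.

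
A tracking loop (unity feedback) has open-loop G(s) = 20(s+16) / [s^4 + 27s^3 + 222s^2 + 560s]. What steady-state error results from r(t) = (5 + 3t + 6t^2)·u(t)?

The denominator has no term below 560s — 1 pole at s=0, type 1. By superposition:
  • 5: tracked with zero error.
  • 3t: e_ss = 3/K_v with K_v=4/7 → 5.25.
  • 6t^2: a type-1 system cannot track it, e_ss → ∞.
The unbounded component dominates.

infinity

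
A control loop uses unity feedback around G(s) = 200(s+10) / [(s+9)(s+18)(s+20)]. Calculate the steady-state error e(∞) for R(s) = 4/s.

System type = 0 (no poles at s=0).
K_p = lim_{s→0} G(s) = 200·10 / (9·18·20) = 50/81.
e_ss = 4/(1 + K_p) = 4/(131/81) = 324/131.

324/131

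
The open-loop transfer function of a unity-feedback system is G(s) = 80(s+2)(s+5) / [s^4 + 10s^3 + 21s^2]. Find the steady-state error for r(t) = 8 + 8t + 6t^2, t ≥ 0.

The denominator has no term below 21s^2 — 2 poles at s=0, type 2. Treating each term separately:
  • 8: tracked with zero error.
  • 8t: tracked with zero error.
  • 6t^2: e_ss = 12/K_a with K_a=800/21 → 0.315.
Total e_ss = 0.315.

0.315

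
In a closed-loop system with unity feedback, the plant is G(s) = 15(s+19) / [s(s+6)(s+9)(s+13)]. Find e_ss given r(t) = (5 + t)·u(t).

G(s) has one factor of s in the denominator, so the system is type 1. Treating each term separately:
  • 5: tracked with zero error.
  • t: e_ss = 1/K_v with K_v=95/234 → 234/95.
Total e_ss = 234/95.

234/95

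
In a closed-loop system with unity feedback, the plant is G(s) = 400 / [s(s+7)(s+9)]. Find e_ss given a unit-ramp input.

The open loop has one pole at the origin → type 1 system.
K_v = lim_{s→0} s·G(s) = 400 / (7·9) = 400/63.
e_ss = 1/K_v = 1/(400/63) = 0.1575.

0.1575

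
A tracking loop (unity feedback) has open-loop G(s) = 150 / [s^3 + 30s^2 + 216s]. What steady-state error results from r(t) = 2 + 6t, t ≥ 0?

Lowest-order denominator term is 216s, so the open loop has 1 pole at the origin → type 1 system. By superposition:
  • 2: tracked with zero error.
  • 6t: e_ss = 6/K_v with K_v=25/36 → 8.64.
Total e_ss = 8.64.

8.64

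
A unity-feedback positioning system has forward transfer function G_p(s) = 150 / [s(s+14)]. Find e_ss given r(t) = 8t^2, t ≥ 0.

One free integrator in G_p(s): this is a type 1 system.
For a type-1 system K_a = 0, so e_ss to a parabolic input is unbounded.

infinity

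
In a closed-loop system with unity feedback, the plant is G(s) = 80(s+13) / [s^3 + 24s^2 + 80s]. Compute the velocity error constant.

Lowest-order denominator term is 80s, so the open loop has 1 pole at the origin → type 1 system.
K_v = lim_{s→0} s·G(s) = 80·13 / 80 = 13.

13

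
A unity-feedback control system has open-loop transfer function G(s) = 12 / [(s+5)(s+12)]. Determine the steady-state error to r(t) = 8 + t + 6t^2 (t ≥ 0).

infinity

G(s) has no factors of s in the denominator, so the system is type 0. By superposition:
  • 8: e_ss = 8/(1+K_p) with K_p=0.2 → 20/3.
  • t: a type-0 system cannot track it, e_ss → ∞.
  • 6t^2: a type-0 system cannot track it, e_ss → ∞.
The unbounded component dominates.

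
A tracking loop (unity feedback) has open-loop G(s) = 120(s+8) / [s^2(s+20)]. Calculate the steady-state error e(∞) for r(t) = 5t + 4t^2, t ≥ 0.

1/6

System type = 2 (two poles at s=0). By superposition:
  • 5t: tracked with zero error.
  • 4t^2: e_ss = 8/K_a with K_a=48 → 1/6.
Total e_ss = 1/6.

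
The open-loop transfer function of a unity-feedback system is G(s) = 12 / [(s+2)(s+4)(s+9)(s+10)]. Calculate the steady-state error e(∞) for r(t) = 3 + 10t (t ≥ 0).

infinity

The open loop has no poles at the origin → type 0 system. By superposition:
  • 3: e_ss = 3/(1+K_p) with K_p=1/60 → 180/61.
  • 10t: a type-0 system cannot track it, e_ss → ∞.
The unbounded component dominates.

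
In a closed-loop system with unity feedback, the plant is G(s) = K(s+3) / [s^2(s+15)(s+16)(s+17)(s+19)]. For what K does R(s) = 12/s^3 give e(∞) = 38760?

8

System type = 2 (two poles at s=0).
K_a = lim_{s→0} s^2·G(s) = K·3 / (15·16·17·19) = (1/25840)·K.
e_ss = 12/K_a = 38760 ⇒ K_a = 1/3230 ⇒ K = (1/3230)/(1/25840) = 8.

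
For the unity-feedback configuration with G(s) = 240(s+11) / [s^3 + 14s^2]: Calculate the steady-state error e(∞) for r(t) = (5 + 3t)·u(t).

The denominator has no term below 14s^2 — 2 poles at s=0, type 2. Treating each term separately:
  • 5: tracked with zero error.
  • 3t: tracked with zero error.
Total e_ss = 0.

0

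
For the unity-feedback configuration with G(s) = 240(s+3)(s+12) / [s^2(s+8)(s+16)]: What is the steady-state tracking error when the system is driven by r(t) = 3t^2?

The open loop has two poles at the origin → type 2 system.
K_a = lim_{s→0} s^2·G(s) = 240·3·12 / (8·16) = 67.5.
r(t) = 3t^2 gives R(s) = 6/s^3.
e_ss = 6/K_a = 6/67.5 = 4/45.

4/45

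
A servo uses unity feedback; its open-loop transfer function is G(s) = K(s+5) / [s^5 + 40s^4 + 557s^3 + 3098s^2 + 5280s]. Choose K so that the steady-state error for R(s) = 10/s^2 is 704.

Lowest-order denominator term is 5280s, so the open loop has 1 pole at the origin → type 1 system.
K_v = lim_{s→0} s·G(s) = K·5 / 5280 = (1/1056)·K.
e_ss = 10/K_v = 704 ⇒ K_v = 5/352 ⇒ K = (5/352)/(1/1056) = 15.

15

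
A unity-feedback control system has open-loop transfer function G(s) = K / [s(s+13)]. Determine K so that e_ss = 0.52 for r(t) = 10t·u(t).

250

One free integrator in G(s): this is a type 1 system.
K_v = lim_{s→0} s·G(s) = K / (13) = (1/13)·K.
e_ss = 10/K_v = 0.52 ⇒ K_v = 250/13 ⇒ K = (250/13)/(1/13) = 250.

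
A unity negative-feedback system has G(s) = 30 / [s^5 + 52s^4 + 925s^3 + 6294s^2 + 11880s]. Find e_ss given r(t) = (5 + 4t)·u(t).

1584

The denominator has no term below 11880s — 1 pole at s=0, type 1. Treating each term separately:
  • 5: tracked with zero error.
  • 4t: e_ss = 4/K_v with K_v=1/396 → 1584.
Total e_ss = 1584.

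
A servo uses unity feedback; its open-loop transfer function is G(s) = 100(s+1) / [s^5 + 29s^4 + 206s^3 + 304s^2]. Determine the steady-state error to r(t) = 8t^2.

Lowest-order denominator term is 304s^2, so the open loop has 2 poles at the origin → type 2 system.
K_a = lim_{s→0} s^2·G(s) = 100·1 / 304 = 25/76.
r(t) = 8t^2 gives R(s) = 16/s^3.
e_ss = 16/K_a = 16/(25/76) = 48.64.

48.64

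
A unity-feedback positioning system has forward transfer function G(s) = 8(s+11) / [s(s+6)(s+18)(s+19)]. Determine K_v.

22/513

One free integrator in G(s): this is a type 1 system.
K_v = lim_{s→0} s·G(s) = 8·11 / (6·18·19) = 22/513.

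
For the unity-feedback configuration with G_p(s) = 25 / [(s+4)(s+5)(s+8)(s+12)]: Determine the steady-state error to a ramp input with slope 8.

G_p(s) has no factors of s in the denominator, so the system is type 0.
For a type-0 system K_v = 0, so e_ss to a ramp input is unbounded.

infinity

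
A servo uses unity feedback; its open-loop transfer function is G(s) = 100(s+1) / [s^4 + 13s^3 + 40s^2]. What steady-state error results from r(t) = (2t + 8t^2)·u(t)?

Lowest-order denominator term is 40s^2, so the open loop has 2 poles at the origin → type 2 system. By superposition:
  • 2t: tracked with zero error.
  • 8t^2: e_ss = 16/K_a with K_a=2.5 → 6.4.
Total e_ss = 6.4.

6.4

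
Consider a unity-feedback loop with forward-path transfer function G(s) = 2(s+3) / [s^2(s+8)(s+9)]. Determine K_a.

Two free integrators in G(s): this is a type 2 system.
K_a = lim_{s→0} s^2·G(s) = 2·3 / (8·9) = 1/12.

1/12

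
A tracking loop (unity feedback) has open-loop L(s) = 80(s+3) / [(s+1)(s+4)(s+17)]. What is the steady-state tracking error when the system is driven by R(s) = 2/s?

System type = 0 (no poles at s=0).
K_p = lim_{s→0} L(s) = 80·3 / (1·4·17) = 60/17.
e_ss = 2/(1 + K_p) = 2/(77/17) = 34/77.

34/77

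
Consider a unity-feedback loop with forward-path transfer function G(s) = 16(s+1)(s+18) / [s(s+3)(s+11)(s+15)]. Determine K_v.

The open loop has one pole at the origin → type 1 system.
K_v = lim_{s→0} s·G(s) = 16·1·18 / (3·11·15) = 32/55.

32/55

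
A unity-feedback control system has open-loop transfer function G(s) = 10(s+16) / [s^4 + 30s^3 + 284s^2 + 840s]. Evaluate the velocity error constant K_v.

4/21

Lowest-order denominator term is 840s, so the open loop has 1 pole at the origin → type 1 system.
K_v = lim_{s→0} s·G(s) = 10·16 / 840 = 4/21.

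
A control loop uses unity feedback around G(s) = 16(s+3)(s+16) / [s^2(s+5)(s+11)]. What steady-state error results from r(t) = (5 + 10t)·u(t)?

0

The open loop has two poles at the origin → type 2 system. Treating each term separately:
  • 5: tracked with zero error.
  • 10t: tracked with zero error.
Total e_ss = 0.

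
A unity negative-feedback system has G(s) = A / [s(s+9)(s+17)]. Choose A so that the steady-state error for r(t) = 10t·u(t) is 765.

System type = 1 (one pole at s=0).
K_v = lim_{s→0} s·G(s) = A / (9·17) = (1/153)·A.
e_ss = 10/K_v = 765 ⇒ K_v = 2/153 ⇒ A = (2/153)/(1/153) = 2.

2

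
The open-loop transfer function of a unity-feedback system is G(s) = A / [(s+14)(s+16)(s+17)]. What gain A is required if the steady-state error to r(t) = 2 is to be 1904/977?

The open loop has no poles at the origin → type 0 system.
K_p = lim_{s→0} G(s) = A / (14·16·17) = (1/3808)·A.
e_ss = 2/(1 + K_p) = 1904/977 ⇒ 1 + (1/3808)·A = 977/952 ⇒ A = 100.

100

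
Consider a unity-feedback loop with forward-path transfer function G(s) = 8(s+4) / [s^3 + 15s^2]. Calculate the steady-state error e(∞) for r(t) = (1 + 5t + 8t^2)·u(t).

7.5

Factoring s^2 from the denominator leaves a polynomial with constant term 15, so the system is type 2. Treating each term separately:
  • 1: tracked with zero error.
  • 5t: tracked with zero error.
  • 8t^2: e_ss = 16/K_a with K_a=32/15 → 7.5.
Total e_ss = 7.5.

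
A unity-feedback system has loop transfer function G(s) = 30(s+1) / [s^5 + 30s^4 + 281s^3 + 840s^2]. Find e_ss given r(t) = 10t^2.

Factoring s^2 from the denominator leaves a polynomial with constant term 840, so the system is type 2.
K_a = lim_{s→0} s^2·G(s) = 30·1 / 840 = 1/28.
r(t) = 10t^2 gives R(s) = 20/s^3.
e_ss = 20/K_a = 20/(1/28) = 560.

560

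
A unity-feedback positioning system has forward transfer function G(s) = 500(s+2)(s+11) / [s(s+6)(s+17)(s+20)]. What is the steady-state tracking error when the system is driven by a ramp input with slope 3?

153/275

One free integrator in G(s): this is a type 1 system.
K_v = lim_{s→0} s·G(s) = 500·2·11 / (6·17·20) = 275/51.
e_ss = 3/K_v = 3/(275/51) = 153/275.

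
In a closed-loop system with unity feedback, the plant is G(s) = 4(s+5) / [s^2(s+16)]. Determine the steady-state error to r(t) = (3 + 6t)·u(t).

0

Two free integrators in G(s): this is a type 2 system. Treating each term separately:
  • 3: tracked with zero error.
  • 6t: tracked with zero error.
Total e_ss = 0.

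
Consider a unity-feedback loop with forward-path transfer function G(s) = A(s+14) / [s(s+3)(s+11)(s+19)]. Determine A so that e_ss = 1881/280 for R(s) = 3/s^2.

20

One free integrator in G(s): this is a type 1 system.
K_v = lim_{s→0} s·G(s) = A·14 / (3·11·19) = (14/627)·A.
e_ss = 3/K_v = 1881/280 ⇒ K_v = 280/627 ⇒ A = (280/627)/(14/627) = 20.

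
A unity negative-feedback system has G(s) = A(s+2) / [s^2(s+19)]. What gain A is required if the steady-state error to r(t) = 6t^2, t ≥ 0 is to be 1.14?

100

System type = 2 (two poles at s=0).
K_a = lim_{s→0} s^2·G(s) = A·2 / (19) = (2/19)·A.
e_ss = 12/K_a = 1.14 ⇒ K_a = 200/19 ⇒ A = (200/19)/(2/19) = 100.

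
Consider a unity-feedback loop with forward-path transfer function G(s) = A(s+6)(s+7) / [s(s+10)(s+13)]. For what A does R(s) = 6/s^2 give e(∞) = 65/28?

8

The open loop has one pole at the origin → type 1 system.
K_v = lim_{s→0} s·G(s) = A·6·7 / (10·13) = (21/65)·A.
e_ss = 6/K_v = 65/28 ⇒ K_v = 168/65 ⇒ A = (168/65)/(21/65) = 8.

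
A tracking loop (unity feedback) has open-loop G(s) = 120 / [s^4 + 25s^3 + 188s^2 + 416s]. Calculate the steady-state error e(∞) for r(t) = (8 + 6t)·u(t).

The denominator has no term below 416s — 1 pole at s=0, type 1. Treating each term separately:
  • 8: tracked with zero error.
  • 6t: e_ss = 6/K_v with K_v=15/52 → 20.8.
Total e_ss = 20.8.

20.8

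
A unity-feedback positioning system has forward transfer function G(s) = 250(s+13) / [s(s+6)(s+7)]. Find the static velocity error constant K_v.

One free integrator in G(s): this is a type 1 system.
K_v = lim_{s→0} s·G(s) = 250·13 / (6·7) = 1625/21.

1625/21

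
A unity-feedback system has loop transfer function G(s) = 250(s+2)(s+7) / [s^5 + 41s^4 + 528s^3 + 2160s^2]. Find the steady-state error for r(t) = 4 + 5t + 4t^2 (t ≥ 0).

The denominator has no term below 2160s^2 — 2 poles at s=0, type 2. By superposition:
  • 4: tracked with zero error.
  • 5t: tracked with zero error.
  • 4t^2: e_ss = 8/K_a with K_a=175/108 → 864/175.
Total e_ss = 864/175.

864/175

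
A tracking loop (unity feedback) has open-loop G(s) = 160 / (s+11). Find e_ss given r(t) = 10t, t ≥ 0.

infinity

G(s) has no factors of s in the denominator, so the system is type 0.
K_v = lim_{s→0} s·G(s) = 0; the steady-state error to this ramp input grows without bound.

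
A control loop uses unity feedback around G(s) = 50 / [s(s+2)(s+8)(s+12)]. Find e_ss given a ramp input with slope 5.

19.2

One free integrator in G(s): this is a type 1 system.
K_v = lim_{s→0} s·G(s) = 50 / (2·8·12) = 25/96.
e_ss = 5/K_v = 5/(25/96) = 19.2.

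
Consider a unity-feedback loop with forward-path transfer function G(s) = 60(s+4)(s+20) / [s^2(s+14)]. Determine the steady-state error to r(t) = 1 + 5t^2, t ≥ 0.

7/240

G(s) has two factors of s in the denominator, so the system is type 2. Taking each input component in turn:
  • 1: tracked with zero error.
  • 5t^2: e_ss = 10/K_a with K_a=2400/7 → 7/240.
Total e_ss = 7/240.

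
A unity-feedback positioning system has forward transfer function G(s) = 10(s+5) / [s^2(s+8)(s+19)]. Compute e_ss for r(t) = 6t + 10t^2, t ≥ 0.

60.8

The open loop has two poles at the origin → type 2 system. By superposition:
  • 6t: tracked with zero error.
  • 10t^2: e_ss = 20/K_a with K_a=25/76 → 60.8.
Total e_ss = 60.8.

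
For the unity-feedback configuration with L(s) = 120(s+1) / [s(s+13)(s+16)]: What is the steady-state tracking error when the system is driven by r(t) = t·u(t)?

26/15

The open loop has one pole at the origin → type 1 system.
K_v = lim_{s→0} s·L(s) = 120·1 / (13·16) = 15/26.
e_ss = 1/K_v = 1/(15/26) = 26/15.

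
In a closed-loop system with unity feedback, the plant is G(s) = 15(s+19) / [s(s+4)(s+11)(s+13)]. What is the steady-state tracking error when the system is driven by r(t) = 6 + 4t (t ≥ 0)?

One free integrator in G(s): this is a type 1 system. Treating each term separately:
  • 6: tracked with zero error.
  • 4t: e_ss = 4/K_v with K_v=285/572 → 2288/285.
Total e_ss = 2288/285.

2288/285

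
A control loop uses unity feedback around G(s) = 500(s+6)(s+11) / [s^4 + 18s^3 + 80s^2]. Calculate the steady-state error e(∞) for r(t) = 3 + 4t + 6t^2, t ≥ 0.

8/275

Factoring s^2 from the denominator leaves a polynomial with constant term 80, so the system is type 2. Treating each term separately:
  • 3: tracked with zero error.
  • 4t: tracked with zero error.
  • 6t^2: e_ss = 12/K_a with K_a=412.5 → 8/275.
Total e_ss = 8/275.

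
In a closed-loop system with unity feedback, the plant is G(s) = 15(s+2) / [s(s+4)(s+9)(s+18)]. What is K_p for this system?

infinity

K_p = lim_{s→0} G(s); with 1 pole at the origin the limit diverges, so K_p = ∞.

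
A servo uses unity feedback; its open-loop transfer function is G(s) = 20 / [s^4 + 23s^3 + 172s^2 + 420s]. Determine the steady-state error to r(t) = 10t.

Factoring s from the denominator leaves a polynomial with constant term 420, so the system is type 1.
K_v = lim_{s→0} s·G(s) = 20 / 420 = 1/21.
e_ss = 10/K_v = 10/(1/21) = 210.

210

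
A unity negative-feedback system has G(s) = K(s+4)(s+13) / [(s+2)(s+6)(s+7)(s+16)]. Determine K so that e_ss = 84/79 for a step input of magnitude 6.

120

No free integrators in G(s): this is a type 0 system.
K_p = lim_{s→0} G(s) = K·4·13 / (2·6·7·16) = (13/336)·K.
e_ss = 6/(1 + K_p) = 84/79 ⇒ 1 + (13/336)·K = 79/14 ⇒ K = 120.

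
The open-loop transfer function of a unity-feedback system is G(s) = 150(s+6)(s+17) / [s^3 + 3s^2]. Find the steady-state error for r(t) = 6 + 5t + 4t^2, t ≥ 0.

2/1275

Lowest-order denominator term is 3s^2, so the open loop has 2 poles at the origin → type 2 system. By superposition:
  • 6: tracked with zero error.
  • 5t: tracked with zero error.
  • 4t^2: e_ss = 8/K_a with K_a=5100 → 2/1275.
Total e_ss = 2/1275.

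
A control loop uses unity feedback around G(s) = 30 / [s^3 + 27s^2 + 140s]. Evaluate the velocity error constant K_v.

Lowest-order denominator term is 140s, so the open loop has 1 pole at the origin → type 1 system.
K_v = lim_{s→0} s·G(s) = 30 / 140 = 3/14.

3/14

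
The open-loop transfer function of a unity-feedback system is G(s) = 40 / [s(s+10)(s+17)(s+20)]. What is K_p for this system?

K_p = lim_{s→0} G(s); with 1 pole at the origin the limit diverges, so K_p = ∞.

infinity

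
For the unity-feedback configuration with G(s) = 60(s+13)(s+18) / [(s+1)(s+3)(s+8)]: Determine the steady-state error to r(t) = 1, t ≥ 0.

G(s) has no factors of s in the denominator, so the system is type 0.
K_p = lim_{s→0} G(s) = 60·13·18 / (1·3·8) = 585.
e_ss = 1/(1 + K_p) = 1/586.

1/586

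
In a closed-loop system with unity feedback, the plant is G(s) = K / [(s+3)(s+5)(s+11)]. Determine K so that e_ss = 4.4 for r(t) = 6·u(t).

60

The open loop has no poles at the origin → type 0 system.
K_p = lim_{s→0} G(s) = K / (3·5·11) = (1/165)·K.
e_ss = 6/(1 + K_p) = 4.4 ⇒ 1 + (1/165)·K = 15/11 ⇒ K = 60.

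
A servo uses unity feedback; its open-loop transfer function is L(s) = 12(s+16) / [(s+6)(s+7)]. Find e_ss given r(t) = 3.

7/13

L(s) has no factors of s in the denominator, so the system is type 0.
K_p = lim_{s→0} L(s) = 12·16 / (6·7) = 32/7.
e_ss = 3/(1 + K_p) = 3/(39/7) = 7/13.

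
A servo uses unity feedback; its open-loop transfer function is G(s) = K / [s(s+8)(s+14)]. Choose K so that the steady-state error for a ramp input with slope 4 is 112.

4

System type = 1 (one pole at s=0).
K_v = lim_{s→0} s·G(s) = K / (8·14) = (1/112)·K.
e_ss = 4/K_v = 112 ⇒ K_v = 1/28 ⇒ K = (1/28)/(1/112) = 4.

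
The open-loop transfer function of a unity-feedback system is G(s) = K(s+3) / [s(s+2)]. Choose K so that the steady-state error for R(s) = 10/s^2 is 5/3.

4

One free integrator in G(s): this is a type 1 system.
K_v = lim_{s→0} s·G(s) = K·3 / (2) = 1.5·K.
e_ss = 10/K_v = 5/3 ⇒ K_v = 6 ⇒ K = 6/1.5 = 4.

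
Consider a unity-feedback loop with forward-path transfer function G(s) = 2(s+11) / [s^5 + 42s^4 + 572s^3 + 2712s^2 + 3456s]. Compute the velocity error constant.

Lowest-order denominator term is 3456s, so the open loop has 1 pole at the origin → type 1 system.
K_v = lim_{s→0} s·G(s) = 2·11 / 3456 = 11/1728.

11/1728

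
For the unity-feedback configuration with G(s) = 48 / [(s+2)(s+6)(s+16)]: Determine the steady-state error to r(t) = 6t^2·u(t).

The open loop has no poles at the origin → type 0 system.
K_a = lim_{s→0} s^2·G(s) = 0; the steady-state error to this parabolic input grows without bound.

infinity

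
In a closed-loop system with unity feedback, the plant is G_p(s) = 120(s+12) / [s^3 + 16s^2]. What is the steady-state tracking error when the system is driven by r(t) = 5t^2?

Lowest-order denominator term is 16s^2, so the open loop has 2 poles at the origin → type 2 system.
K_a = lim_{s→0} s^2·G_p(s) = 120·12 / 16 = 90.
r(t) = 5t^2 gives R(s) = 10/s^3.
e_ss = 10/K_a = 10/90 = 1/9.

1/9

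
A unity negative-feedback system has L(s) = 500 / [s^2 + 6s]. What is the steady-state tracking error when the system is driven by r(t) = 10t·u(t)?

0.12

The denominator has no term below 6s — 1 pole at s=0, type 1.
K_v = lim_{s→0} s·L(s) = 500 / 6 = 250/3.
e_ss = 10/K_v = 10/(250/3) = 0.12.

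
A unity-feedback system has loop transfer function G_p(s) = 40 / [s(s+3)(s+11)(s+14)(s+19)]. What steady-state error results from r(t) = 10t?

One free integrator in G_p(s): this is a type 1 system.
K_v = lim_{s→0} s·G_p(s) = 40 / (3·11·14·19) = 20/4389.
e_ss = 10/K_v = 10/(20/4389) = 2194.5.

2194.5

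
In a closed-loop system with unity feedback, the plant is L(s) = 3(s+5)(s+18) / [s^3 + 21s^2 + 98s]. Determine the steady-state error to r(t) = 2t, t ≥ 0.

98/135

The denominator has no term below 98s — 1 pole at s=0, type 1.
K_v = lim_{s→0} s·L(s) = 3·5·18 / 98 = 135/49.
e_ss = 2/K_v = 2/(135/49) = 98/135.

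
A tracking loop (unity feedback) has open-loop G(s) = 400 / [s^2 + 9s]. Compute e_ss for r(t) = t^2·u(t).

The denominator has no term below 9s — 1 pole at s=0, type 1.
For a type-1 system K_a = 0, so e_ss to a parabolic input is unbounded.

infinity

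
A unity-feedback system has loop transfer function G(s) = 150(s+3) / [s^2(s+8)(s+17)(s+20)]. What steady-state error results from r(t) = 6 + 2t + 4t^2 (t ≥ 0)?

System type = 2 (two poles at s=0). Treating each term separately:
  • 6: tracked with zero error.
  • 2t: tracked with zero error.
  • 4t^2: e_ss = 8/K_a with K_a=45/272 → 2176/45.
Total e_ss = 2176/45.

2176/45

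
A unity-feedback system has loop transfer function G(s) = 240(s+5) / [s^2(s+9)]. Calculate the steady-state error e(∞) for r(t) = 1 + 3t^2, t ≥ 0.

Two free integrators in G(s): this is a type 2 system. Taking each input component in turn:
  • 1: tracked with zero error.
  • 3t^2: e_ss = 6/K_a with K_a=400/3 → 0.045.
Total e_ss = 0.045.

0.045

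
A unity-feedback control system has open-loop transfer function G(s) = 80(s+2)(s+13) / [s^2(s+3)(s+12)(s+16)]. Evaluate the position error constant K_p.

K_p = lim_{s→0} G(s); with 2 poles at the origin the limit diverges, so K_p = ∞.

infinity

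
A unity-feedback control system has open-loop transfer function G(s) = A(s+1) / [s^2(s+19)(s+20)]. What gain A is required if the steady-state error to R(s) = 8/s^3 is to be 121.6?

25

Two free integrators in G(s): this is a type 2 system.
K_a = lim_{s→0} s^2·G(s) = A·1 / (19·20) = (1/380)·A.
e_ss = 8/K_a = 121.6 ⇒ K_a = 5/76 ⇒ A = (5/76)/(1/380) = 25.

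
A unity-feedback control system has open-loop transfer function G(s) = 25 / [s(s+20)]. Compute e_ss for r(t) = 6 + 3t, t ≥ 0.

2.4

G(s) has one factor of s in the denominator, so the system is type 1. Treating each term separately:
  • 6: tracked with zero error.
  • 3t: e_ss = 3/K_v with K_v=1.25 → 2.4.
Total e_ss = 2.4.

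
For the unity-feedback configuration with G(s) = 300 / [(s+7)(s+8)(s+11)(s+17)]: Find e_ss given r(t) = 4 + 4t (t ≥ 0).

infinity

System type = 0 (no poles at s=0). Treating each term separately:
  • 4: e_ss = 4/(1+K_p) with K_p=75/2618 → 10472/2693.
  • 4t: a type-0 system cannot track it, e_ss → ∞.
The unbounded component dominates.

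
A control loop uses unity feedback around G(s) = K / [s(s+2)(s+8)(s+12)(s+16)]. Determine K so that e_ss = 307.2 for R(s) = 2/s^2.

20

The open loop has one pole at the origin → type 1 system.
K_v = lim_{s→0} s·G(s) = K / (2·8·12·16) = (1/3072)·K.
e_ss = 2/K_v = 307.2 ⇒ K_v = 5/768 ⇒ K = (5/768)/(1/3072) = 20.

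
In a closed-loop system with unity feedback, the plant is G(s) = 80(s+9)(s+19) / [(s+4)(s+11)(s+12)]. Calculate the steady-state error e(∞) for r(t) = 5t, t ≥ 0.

infinity

No free integrators in G(s): this is a type 0 system.
K_v = lim_{s→0} s·G(s) = 0; the steady-state error to this ramp input grows without bound.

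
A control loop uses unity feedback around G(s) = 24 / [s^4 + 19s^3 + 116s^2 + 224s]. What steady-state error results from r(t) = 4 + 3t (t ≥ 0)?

28

Factoring s from the denominator leaves a polynomial with constant term 224, so the system is type 1. By superposition:
  • 4: tracked with zero error.
  • 3t: e_ss = 3/K_v with K_v=3/28 → 28.
Total e_ss = 28.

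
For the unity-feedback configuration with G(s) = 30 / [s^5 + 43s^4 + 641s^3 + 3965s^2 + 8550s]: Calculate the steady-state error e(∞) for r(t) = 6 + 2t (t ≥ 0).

The denominator has no term below 8550s — 1 pole at s=0, type 1. Taking each input component in turn:
  • 6: tracked with zero error.
  • 2t: e_ss = 2/K_v with K_v=1/285 → 570.
Total e_ss = 570.

570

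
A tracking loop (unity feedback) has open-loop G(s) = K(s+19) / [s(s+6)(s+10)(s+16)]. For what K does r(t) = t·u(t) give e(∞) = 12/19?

80

One free integrator in G(s): this is a type 1 system.
K_v = lim_{s→0} s·G(s) = K·19 / (6·10·16) = (19/960)·K.
e_ss = 1/K_v = 12/19 ⇒ K_v = 19/12 ⇒ K = (19/12)/(19/960) = 80.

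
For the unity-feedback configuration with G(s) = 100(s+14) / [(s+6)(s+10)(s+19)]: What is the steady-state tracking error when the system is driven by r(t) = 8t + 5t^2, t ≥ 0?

infinity

System type = 0 (no poles at s=0). By superposition:
  • 8t: a type-0 system cannot track it, e_ss → ∞.
  • 5t^2: a type-0 system cannot track it, e_ss → ∞.
The unbounded component dominates.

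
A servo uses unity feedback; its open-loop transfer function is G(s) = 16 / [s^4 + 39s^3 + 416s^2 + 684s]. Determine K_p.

infinity

K_p = lim_{s→0} G(s); with 1 pole at the origin the limit diverges, so K_p = ∞.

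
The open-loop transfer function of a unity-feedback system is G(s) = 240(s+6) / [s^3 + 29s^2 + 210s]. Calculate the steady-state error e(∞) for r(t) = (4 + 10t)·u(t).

35/24

The denominator has no term below 210s — 1 pole at s=0, type 1. Treating each term separately:
  • 4: tracked with zero error.
  • 10t: e_ss = 10/K_v with K_v=48/7 → 35/24.
Total e_ss = 35/24.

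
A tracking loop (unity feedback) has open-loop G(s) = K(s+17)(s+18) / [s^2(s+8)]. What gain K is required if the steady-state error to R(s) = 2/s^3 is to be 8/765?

5

System type = 2 (two poles at s=0).
K_a = lim_{s→0} s^2·G(s) = K·17·18 / (8) = 38.25·K.
e_ss = 2/K_a = 8/765 ⇒ K_a = 191.25 ⇒ K = 191.25/38.25 = 5.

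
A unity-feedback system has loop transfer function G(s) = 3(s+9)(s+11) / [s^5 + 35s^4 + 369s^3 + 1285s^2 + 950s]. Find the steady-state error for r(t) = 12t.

3800/99

Factoring s from the denominator leaves a polynomial with constant term 950, so the system is type 1.
K_v = lim_{s→0} s·G(s) = 3·9·11 / 950 = 297/950.
e_ss = 12/K_v = 12/(297/950) = 3800/99.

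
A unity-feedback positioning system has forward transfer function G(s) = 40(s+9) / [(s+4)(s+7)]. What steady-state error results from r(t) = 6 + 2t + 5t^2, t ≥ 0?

infinity

System type = 0 (no poles at s=0). Treating each term separately:
  • 6: e_ss = 6/(1+K_p) with K_p=90/7 → 42/97.
  • 2t: a type-0 system cannot track it, e_ss → ∞.
  • 5t^2: a type-0 system cannot track it, e_ss → ∞.
The unbounded component dominates.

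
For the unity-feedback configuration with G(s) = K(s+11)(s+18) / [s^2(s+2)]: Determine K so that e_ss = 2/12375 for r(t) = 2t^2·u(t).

G(s) has two factors of s in the denominator, so the system is type 2.
K_a = lim_{s→0} s^2·G(s) = K·11·18 / (2) = 99·K.
e_ss = 4/K_a = 2/12375 ⇒ K_a = 24750 ⇒ K = 24750/99 = 250.

250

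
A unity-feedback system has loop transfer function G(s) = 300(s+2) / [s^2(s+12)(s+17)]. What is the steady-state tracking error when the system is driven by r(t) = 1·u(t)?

The open loop has two poles at the origin → type 2 system.
K_p = ∞ for a type-2 system; e_ss to a step is zero.

0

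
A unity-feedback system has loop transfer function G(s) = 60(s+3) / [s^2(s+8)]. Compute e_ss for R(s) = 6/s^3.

G(s) has two factors of s in the denominator, so the system is type 2.
K_a = lim_{s→0} s^2·G(s) = 60·3 / (8) = 22.5.
r(t) = 3t^2 gives R(s) = 6/s^3.
e_ss = 6/K_a = 6/22.5 = 4/15.

4/15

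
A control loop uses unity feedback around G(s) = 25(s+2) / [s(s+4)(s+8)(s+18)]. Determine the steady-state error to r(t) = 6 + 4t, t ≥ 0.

G(s) has one factor of s in the denominator, so the system is type 1. Taking each input component in turn:
  • 6: tracked with zero error.
  • 4t: e_ss = 4/K_v with K_v=25/288 → 46.08.
Total e_ss = 46.08.

46.08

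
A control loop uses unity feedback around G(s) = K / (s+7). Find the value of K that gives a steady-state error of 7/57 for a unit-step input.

G(s) has no factors of s in the denominator, so the system is type 0.
K_p = lim_{s→0} G(s) = K / (7) = (1/7)·K.
e_ss = 1/(1 + K_p) = 7/57 ⇒ 1 + (1/7)·K = 57/7 ⇒ K = 50.

50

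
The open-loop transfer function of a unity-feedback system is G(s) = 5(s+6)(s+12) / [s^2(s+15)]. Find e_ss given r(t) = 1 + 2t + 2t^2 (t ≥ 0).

1/6

G(s) has two factors of s in the denominator, so the system is type 2. Taking each input component in turn:
  • 1: tracked with zero error.
  • 2t: tracked with zero error.
  • 2t^2: e_ss = 4/K_a with K_a=24 → 1/6.
Total e_ss = 1/6.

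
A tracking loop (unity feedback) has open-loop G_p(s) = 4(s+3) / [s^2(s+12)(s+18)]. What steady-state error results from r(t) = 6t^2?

G_p(s) has two factors of s in the denominator, so the system is type 2.
K_a = lim_{s→0} s^2·G_p(s) = 4·3 / (12·18) = 1/18.
r(t) = 6t^2 gives R(s) = 12/s^3.
e_ss = 12/K_a = 12/(1/18) = 216.

216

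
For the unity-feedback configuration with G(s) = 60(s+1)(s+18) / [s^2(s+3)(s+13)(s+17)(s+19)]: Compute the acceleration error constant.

The open loop has two poles at the origin → type 2 system.
K_a = lim_{s→0} s^2·G(s) = 60·1·18 / (3·13·17·19) = 360/4199.

360/4199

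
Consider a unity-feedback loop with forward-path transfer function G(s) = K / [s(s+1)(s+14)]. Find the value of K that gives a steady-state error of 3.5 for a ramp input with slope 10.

40

System type = 1 (one pole at s=0).
K_v = lim_{s→0} s·G(s) = K / (1·14) = (1/14)·K.
e_ss = 10/K_v = 3.5 ⇒ K_v = 20/7 ⇒ K = (20/7)/(1/14) = 40.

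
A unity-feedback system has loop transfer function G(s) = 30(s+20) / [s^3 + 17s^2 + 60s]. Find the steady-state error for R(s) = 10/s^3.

Lowest-order denominator term is 60s, so the open loop has 1 pole at the origin → type 1 system.
For a type-1 system K_a = 0, so e_ss to a parabolic input is unbounded.

infinity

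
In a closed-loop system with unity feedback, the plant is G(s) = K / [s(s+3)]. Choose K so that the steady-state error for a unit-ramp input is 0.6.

The open loop has one pole at the origin → type 1 system.
K_v = lim_{s→0} s·G(s) = K / (3) = (1/3)·K.
e_ss = 1/K_v = 0.6 ⇒ K_v = 5/3 ⇒ K = (5/3)/(1/3) = 5.

5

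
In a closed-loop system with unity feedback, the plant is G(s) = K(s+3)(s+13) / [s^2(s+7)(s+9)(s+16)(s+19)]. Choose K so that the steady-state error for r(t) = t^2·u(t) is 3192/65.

20

Two free integrators in G(s): this is a type 2 system.
K_a = lim_{s→0} s^2·G(s) = K·3·13 / (7·9·16·19) = (13/6384)·K.
e_ss = 2/K_a = 3192/65 ⇒ K_a = 65/1596 ⇒ K = (65/1596)/(13/6384) = 20.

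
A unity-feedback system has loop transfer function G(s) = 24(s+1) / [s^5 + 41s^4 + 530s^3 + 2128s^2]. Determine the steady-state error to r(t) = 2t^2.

1064/3

The denominator has no term below 2128s^2 — 2 poles at s=0, type 2.
K_a = lim_{s→0} s^2·G(s) = 24·1 / 2128 = 3/266.
r(t) = 2t^2 gives R(s) = 4/s^3.
e_ss = 4/K_a = 4/(3/266) = 1064/3.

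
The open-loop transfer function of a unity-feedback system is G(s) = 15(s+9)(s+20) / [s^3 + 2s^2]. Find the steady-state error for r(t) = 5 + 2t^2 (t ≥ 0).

2/675

Factoring s^2 from the denominator leaves a polynomial with constant term 2, so the system is type 2. Treating each term separately:
  • 5: tracked with zero error.
  • 2t^2: e_ss = 4/K_a with K_a=1350 → 2/675.
Total e_ss = 2/675.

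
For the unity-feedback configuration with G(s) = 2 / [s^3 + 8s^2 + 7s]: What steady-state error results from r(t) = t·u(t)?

3.5

The denominator has no term below 7s — 1 pole at s=0, type 1.
K_v = lim_{s→0} s·G(s) = 2 / 7 = 2/7.
e_ss = 1/K_v = 1/(2/7) = 3.5.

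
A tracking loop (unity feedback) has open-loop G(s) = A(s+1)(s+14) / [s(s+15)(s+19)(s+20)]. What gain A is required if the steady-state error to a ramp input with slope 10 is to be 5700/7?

One free integrator in G(s): this is a type 1 system.
K_v = lim_{s→0} s·G(s) = A·1·14 / (15·19·20) = (7/2850)·A.
e_ss = 10/K_v = 5700/7 ⇒ K_v = 7/570 ⇒ A = (7/570)/(7/2850) = 5.

5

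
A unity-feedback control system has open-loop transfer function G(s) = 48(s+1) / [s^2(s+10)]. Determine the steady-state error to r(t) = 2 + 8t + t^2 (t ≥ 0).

5/12

System type = 2 (two poles at s=0). Taking each input component in turn:
  • 2: tracked with zero error.
  • 8t: tracked with zero error.
  • t^2: e_ss = 2/K_a with K_a=4.8 → 5/12.
Total e_ss = 5/12.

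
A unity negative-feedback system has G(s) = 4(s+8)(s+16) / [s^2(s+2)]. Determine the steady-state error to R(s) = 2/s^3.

1/128

System type = 2 (two poles at s=0).
K_a = lim_{s→0} s^2·G(s) = 4·8·16 / (2) = 256.
r(t) = t^2 gives R(s) = 2/s^3.
e_ss = 2/K_a = 2/256 = 1/128.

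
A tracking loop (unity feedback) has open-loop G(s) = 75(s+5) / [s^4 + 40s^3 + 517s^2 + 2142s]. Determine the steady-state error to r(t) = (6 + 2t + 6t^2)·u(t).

infinity

Factoring s from the denominator leaves a polynomial with constant term 2142, so the system is type 1. By superposition:
  • 6: tracked with zero error.
  • 2t: e_ss = 2/K_v with K_v=125/714 → 11.424.
  • 6t^2: a type-1 system cannot track it, e_ss → ∞.
The unbounded component dominates.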